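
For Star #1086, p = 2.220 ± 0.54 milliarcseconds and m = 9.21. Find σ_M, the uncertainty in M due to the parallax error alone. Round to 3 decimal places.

M = m − 5 log₁₀ d + 5 = m + 5 log₁₀ p + 5, so ∂M/∂p = 5/(p ln 10).
σ_M = (5/ln 10) · (σ_p/p) = 2.1715 × 0.54/2.220 = 2.1715 × 0.24324 = 0.5282.

σ_M = 0.528 mag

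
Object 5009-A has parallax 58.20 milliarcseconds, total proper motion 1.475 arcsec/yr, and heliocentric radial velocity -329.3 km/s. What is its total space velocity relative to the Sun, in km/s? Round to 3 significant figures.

d = 1/p = 1/0.05820″ = 17.182 pc.
v_t = 4.740 μ d = 4.740 × 1.475 × 17.182 = 120.13 km/s.
v = √(v_r² + v_t²) = √((-329.3)² + 120.13²) = √122870 = 350.53 km/s.

351 km/s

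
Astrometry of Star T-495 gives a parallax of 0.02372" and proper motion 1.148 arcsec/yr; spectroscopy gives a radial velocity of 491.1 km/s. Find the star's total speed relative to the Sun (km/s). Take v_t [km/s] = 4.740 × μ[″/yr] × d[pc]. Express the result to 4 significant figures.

d = 1/p = 1/0.02372″ = 42.159 pc.
v_t = 4.740 μ d = 4.740 × 1.148 × 42.159 = 229.41 km/s.
v = √(v_r² + v_t²) = √(491.1² + 229.41²) = √293808 = 542.04 km/s.

542.0 km/s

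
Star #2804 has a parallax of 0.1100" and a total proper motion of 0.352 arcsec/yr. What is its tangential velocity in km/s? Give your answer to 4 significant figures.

d = 1/p = 1/0.1100″ = 9.0909 pc.
v_t = 4.74 × μ × d = 4.74 × 0.352 × 9.0909 = 15.168 km/s.

15.17 km/s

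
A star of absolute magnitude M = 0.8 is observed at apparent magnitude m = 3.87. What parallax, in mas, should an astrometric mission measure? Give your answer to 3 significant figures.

m − M = 3.87 − 0.8 = 3.07.
d = 10^((m−M)/5 + 1) = 10^1.614 = 41.115 pc.
p = 1/d = 1/41.115 = 0.024322 arcsec = 24.322 mas.

24.3 mas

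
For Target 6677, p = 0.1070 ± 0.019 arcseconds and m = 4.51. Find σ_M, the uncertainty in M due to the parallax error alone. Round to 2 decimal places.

M = m − 5 log₁₀ d + 5 = m + 5 log₁₀ p + 5, so ∂M/∂p = 5/(p ln 10).
σ_M = (5/ln 10) · (σ_p/p) = 2.1715 × 0.019/0.1070 = 2.1715 × 0.17757 = 0.38559.

σ_M = 0.39 mag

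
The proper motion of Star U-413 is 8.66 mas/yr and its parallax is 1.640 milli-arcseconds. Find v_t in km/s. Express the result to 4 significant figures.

25.03 km/s

d = 1/p = 1/0.001640″ = 609.76 pc.
μ = 8.66 mas/yr = 0.00866 ″/yr.
v_t = 4.74 × μ × d = 4.74 × 0.00866 × 609.76 = 25.03 km/s.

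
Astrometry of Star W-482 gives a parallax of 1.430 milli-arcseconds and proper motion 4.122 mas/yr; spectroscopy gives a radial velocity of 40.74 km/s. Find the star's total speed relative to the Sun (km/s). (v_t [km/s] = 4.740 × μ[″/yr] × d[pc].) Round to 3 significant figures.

43.0 km/s

d = 1/p = 1/0.001430″ = 699.3 pc.
μ = 4.122 mas/yr = 0.004122 ″/yr.
v_t = 4.740 μ d = 4.740 × 0.004122 × 699.3 = 13.663 km/s.
v = √(v_r² + v_t²) = √(40.74² + 13.663²) = √1846.43 = 42.97 km/s.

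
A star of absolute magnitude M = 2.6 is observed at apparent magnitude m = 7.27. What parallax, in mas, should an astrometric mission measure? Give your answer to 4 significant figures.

11.64 mas

m − M = 7.27 − 2.6 = 4.67.
d = 10^((m−M)/5 + 1) = 10^1.934 = 85.901 pc.
p = 1/d = 1/85.901 = 0.011641 arcsec = 11.641 mas.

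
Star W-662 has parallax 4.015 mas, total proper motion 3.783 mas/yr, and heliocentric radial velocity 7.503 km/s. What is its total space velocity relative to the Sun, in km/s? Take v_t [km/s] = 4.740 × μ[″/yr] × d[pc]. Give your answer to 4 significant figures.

d = 1/p = 1/0.004015″ = 249.07 pc.
μ = 3.783 mas/yr = 0.003783 ″/yr.
v_t = 4.740 μ d = 4.740 × 0.003783 × 249.07 = 4.4662 km/s.
v = √(v_r² + v_t²) = √(7.503² + 4.4662²) = √76.242 = 8.7317 km/s.

8.732 km/s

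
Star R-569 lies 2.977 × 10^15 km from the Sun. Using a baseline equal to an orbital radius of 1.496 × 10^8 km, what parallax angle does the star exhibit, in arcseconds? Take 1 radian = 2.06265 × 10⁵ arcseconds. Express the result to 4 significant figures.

θ ≈ B/d = (1.496 × 10^8) / (2.977 × 10^15) = 5.0252 × 10^-8 rad.
In arcseconds: 5.0252 × 10^-8 × 206265 = 0.010365″.

0.01037 arcsec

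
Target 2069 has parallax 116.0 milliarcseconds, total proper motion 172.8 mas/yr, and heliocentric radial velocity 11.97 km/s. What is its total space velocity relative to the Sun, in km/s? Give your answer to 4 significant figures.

d = 1/p = 1/0.1160″ = 8.6207 pc.
μ = 172.8 mas/yr = 0.1728 ″/yr.
v_t = 4.740 μ d = 4.740 × 0.1728 × 8.6207 = 7.061 km/s.
v = √(v_r² + v_t²) = √(11.97² + 7.061²) = √193.139 = 13.897 km/s.

13.90 km/s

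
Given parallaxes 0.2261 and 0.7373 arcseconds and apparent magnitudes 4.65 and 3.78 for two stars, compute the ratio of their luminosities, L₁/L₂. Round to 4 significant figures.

d₁ = 1/p₁ = 1/0.2261″ = 4.4228 pc; d₂ = 1/p₂ = 1/0.7373″ = 1.3563 pc.
M₁ = m₁ − 5 log₁₀ d₁ + 5 = 4.65 − 3.2285 + 5 = 6.4215.
M₂ = 3.78 − 0.6618 + 5 = 8.1182.
L₁/L₂ = 10^(0.4(M₂ − M₁)) = 10^(0.4 × 1.6967) = 10^0.67868 = 4.7718.

L₁/L₂ = 4.772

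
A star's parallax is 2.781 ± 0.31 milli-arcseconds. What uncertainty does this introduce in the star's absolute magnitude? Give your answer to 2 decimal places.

M = m − 5 log₁₀ d + 5 = m + 5 log₁₀ p + 5, so ∂M/∂p = 5/(p ln 10).
σ_M = (5/ln 10) · (σ_p/p) = 2.1715 × 0.31/2.781 = 2.1715 × 0.11147 = 0.24206.

σ_M = 0.24 mag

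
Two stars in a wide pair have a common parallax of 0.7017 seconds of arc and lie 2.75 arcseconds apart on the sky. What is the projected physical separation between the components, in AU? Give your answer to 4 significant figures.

d = 1/p = 1/0.7017″ = 1.4251 pc.
At distance d (pc), an angle of θ arcsec spans θ·d AU: s = 2.75 × 1.4251 = 3.919 AU.

3.919 AU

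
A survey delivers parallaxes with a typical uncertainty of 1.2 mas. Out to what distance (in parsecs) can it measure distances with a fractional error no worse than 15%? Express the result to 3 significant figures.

125 pc

σ_d/d = σ_p/p, so the condition is σ_p/p ≤ 0.15, i.e. p ≥ σ_p/0.15.
p_min = 1.2/0.15 = 8 mas = 0.008 arcsec.
d_max = 1/p_min = 1/0.008 = 125 pc.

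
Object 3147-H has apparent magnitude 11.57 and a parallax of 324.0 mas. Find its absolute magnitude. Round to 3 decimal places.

d = 1/p = 1/0.3240″ = 3.0864 pc.
m − M = 5 log₁₀(3.0864) − 5 = 2.4473 − 5 = -2.5527.
M = m − (m − M) = 11.57 − (-2.5527) = 14.123.

M = 14.123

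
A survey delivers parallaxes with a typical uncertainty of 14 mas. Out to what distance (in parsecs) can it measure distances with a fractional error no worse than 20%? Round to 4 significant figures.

σ_d/d = σ_p/p, so the condition is σ_p/p ≤ 0.20, i.e. p ≥ σ_p/0.20.
p_min = 14/0.20 = 70 mas = 0.07 arcsec.
d_max = 1/p_min = 1/0.07 = 14.286 pc.

14.29 pc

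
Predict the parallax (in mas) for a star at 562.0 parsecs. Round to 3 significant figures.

p = 1/d = 1/562 = 0.0017794 arcsec.
= 0.0017794 × 1000 = 1.7794 mas.

1.78 mas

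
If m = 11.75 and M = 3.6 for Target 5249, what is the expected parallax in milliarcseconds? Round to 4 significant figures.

m − M = 11.75 − 3.6 = 8.15.
d = 10^((m−M)/5 + 1) = 10^2.630 = 426.58 pc.
p = 1/d = 1/426.58 = 0.0023442 arcsec = 2.3442 mas.

2.344 mas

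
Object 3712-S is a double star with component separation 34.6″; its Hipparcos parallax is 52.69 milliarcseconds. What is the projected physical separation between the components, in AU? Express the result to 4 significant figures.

d = 1/p = 1/0.05269″ = 18.979 pc.
At distance d (pc), an angle of θ arcsec spans θ·d AU: s = 34.6 × 18.979 = 656.67 AU.

656.7 AU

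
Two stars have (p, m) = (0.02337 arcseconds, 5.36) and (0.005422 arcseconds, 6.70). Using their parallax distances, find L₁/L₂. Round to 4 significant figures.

d₁ = 1/p₁ = 1/0.02337″ = 42.79 pc; d₂ = 1/p₂ = 1/0.005422″ = 184.43 pc.
M₁ = m₁ − 5 log₁₀ d₁ + 5 = 5.36 − 8.1567 + 5 = 2.2033.
M₂ = 6.70 − 11.3292 + 5 = 0.3708.
L₁/L₂ = 10^(0.4(M₂ − M₁)) = 10^(0.4 × (-1.8325)) = 10^(-0.73300) = 0.18493.

L₁/L₂ = 0.1849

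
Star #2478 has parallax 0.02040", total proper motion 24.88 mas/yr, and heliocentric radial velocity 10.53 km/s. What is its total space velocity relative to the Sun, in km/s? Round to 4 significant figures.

12.01 km/s

d = 1/p = 1/0.02040″ = 49.02 pc.
μ = 24.88 mas/yr = 0.02488 ″/yr.
v_t = 4.740 μ d = 4.740 × 0.02488 × 49.02 = 5.781 km/s.
v = √(v_r² + v_t²) = √(10.53² + 5.781²) = √144.301 = 12.013 km/s.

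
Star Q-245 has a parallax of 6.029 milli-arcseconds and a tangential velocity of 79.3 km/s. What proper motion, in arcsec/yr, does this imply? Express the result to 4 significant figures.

d = 1/p = 1/0.006029″ = 165.86 pc.
μ = v_t / (4.74 d) = 79.3 / (4.74 × 165.86) = 79.3 / 786.18 = 0.10087 ″/yr.

0.1009 arcsec/yr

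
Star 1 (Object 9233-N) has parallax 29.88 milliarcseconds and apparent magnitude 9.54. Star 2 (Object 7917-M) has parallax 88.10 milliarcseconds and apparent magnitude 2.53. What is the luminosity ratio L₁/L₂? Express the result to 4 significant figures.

d₁ = 1/p₁ = 1/0.02988″ = 33.467 pc; d₂ = 1/p₂ = 1/0.08810″ = 11.351 pc.
M₁ = m₁ − 5 log₁₀ d₁ + 5 = 9.54 − 7.6231 + 5 = 6.9169.
M₂ = 2.53 − 5.2752 + 5 = 2.2548.
L₁/L₂ = 10^(0.4(M₂ − M₁)) = 10^(0.4 × (-4.6621)) = 10^(-1.86484) = 0.013651.

L₁/L₂ = 0.01365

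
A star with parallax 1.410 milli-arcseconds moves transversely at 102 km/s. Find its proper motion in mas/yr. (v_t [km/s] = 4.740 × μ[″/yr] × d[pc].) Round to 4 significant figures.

d = 1/p = 1/0.001410″ = 709.22 pc.
μ = v_t / (4.74 d) = 102 / (4.74 × 709.22) = 102 / 3361.7 = 0.030342 ″/yr = 30.342 mas/yr.

30.34 mas/yr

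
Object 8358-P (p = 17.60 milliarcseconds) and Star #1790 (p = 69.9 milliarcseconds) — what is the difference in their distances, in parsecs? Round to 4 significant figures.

42.51 pc

d_A = 1/0.01760″ = 56.818 pc; d_B = 1/0.06990″ = 14.306 pc.
|d_B − d_A| = |14.306 − 56.818| = 42.512 pc.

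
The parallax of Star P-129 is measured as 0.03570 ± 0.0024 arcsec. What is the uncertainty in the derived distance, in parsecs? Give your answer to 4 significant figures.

1.883 pc

d = 1/p, so σ_d = σ_p / p².
σ_d = 0.00240 / (0.03570)² = 0.00240 / 0.0012745 = 1.8831 pc.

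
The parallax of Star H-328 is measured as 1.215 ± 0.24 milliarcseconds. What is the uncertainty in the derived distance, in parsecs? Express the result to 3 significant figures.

d = 1/p, so σ_d = σ_p / p².
σ_d = 0.000240 / (0.001215)² = 0.000240 / 0.0000014762 = 162.58 pc.

163 pc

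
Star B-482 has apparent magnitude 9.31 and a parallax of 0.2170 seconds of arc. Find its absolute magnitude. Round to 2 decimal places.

d = 1/p = 1/0.2170″ = 4.6083 pc.
m − M = 5 log₁₀(4.6083) − 5 = 3.3177 − 5 = -1.6823.
M = m − (m − M) = 9.31 − (-1.6823) = 10.99.

M = 10.99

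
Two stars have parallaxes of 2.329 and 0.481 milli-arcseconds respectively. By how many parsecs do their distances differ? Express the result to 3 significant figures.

d_A = 1/0.002329″ = 429.37 pc; d_B = 1/0.0004810″ = 2079 pc.
|d_B − d_A| = |2079 − 429.37| = 1649.6 pc.

1650 pc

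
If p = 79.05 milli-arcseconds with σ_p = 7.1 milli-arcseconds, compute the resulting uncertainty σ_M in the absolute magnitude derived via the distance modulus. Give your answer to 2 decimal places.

M = m − 5 log₁₀ d + 5 = m + 5 log₁₀ p + 5, so ∂M/∂p = 5/(p ln 10).
σ_M = (5/ln 10) · (σ_p/p) = 2.1715 × 7.1/79.05 = 2.1715 × 0.089817 = 0.19504.

σ_M = 0.20 mag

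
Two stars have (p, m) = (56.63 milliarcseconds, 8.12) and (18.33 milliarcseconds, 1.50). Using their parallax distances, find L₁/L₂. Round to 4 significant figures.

L₁/L₂ = 0.0002356

d₁ = 1/p₁ = 1/0.05663″ = 17.658 pc; d₂ = 1/p₂ = 1/0.01833″ = 54.555 pc.
M₁ = m₁ − 5 log₁₀ d₁ + 5 = 8.12 − 6.2347 + 5 = 6.8853.
M₂ = 1.50 − 8.6842 + 5 = -2.1842.
L₁/L₂ = 10^(0.4(M₂ − M₁)) = 10^(0.4 × (-9.0695)) = 10^(-3.62780) = 0.00023561.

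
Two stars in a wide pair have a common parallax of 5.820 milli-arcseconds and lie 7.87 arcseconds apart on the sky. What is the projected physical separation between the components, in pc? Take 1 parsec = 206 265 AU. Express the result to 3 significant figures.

d = 1/p = 1/0.005820″ = 171.82 pc.
At distance d (pc), an angle of θ arcsec spans θ·d AU: s = 7.87 × 171.82 = 1352.2 AU.
= 1352.2 / 206265 = 0.0065556 pc.

0.00656 pc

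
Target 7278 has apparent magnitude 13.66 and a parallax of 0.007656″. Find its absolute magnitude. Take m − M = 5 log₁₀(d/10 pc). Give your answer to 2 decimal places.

M = 8.08

d = 1/p = 1/0.007656″ = 130.62 pc.
m − M = 5 log₁₀(130.62) − 5 = 10.5800 − 5 = 5.5800.
M = m − (m − M) = 13.66 − 5.5800 = 8.08.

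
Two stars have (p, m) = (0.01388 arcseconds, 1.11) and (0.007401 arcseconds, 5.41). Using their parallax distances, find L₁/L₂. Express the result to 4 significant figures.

d₁ = 1/p₁ = 1/0.01388″ = 72.046 pc; d₂ = 1/p₂ = 1/0.007401″ = 135.12 pc.
M₁ = m₁ − 5 log₁₀ d₁ + 5 = 1.11 − 9.2880 + 5 = -3.1780.
M₂ = 5.41 − 10.6536 + 5 = -0.2436.
L₁/L₂ = 10^(0.4(M₂ − M₁)) = 10^(0.4 × 2.9344) = 10^1.17376 = 14.92.

L₁/L₂ = 14.92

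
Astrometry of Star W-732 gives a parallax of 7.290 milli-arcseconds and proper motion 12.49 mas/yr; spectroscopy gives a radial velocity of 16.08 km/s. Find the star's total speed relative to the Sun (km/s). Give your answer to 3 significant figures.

18.0 km/s

d = 1/p = 1/0.007290″ = 137.17 pc.
μ = 12.49 mas/yr = 0.01249 ″/yr.
v_t = 4.740 μ d = 4.740 × 0.01249 × 137.17 = 8.1208 km/s.
v = √(v_r² + v_t²) = √(16.08² + 8.1208²) = √324.514 = 18.014 km/s.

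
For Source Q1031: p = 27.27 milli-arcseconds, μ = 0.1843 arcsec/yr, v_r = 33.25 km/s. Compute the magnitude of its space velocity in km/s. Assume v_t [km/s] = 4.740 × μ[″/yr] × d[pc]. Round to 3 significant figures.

46.2 km/s

d = 1/p = 1/0.02727″ = 36.67 pc.
v_t = 4.740 μ d = 4.740 × 0.1843 × 36.67 = 32.034 km/s.
v = √(v_r² + v_t²) = √(33.25² + 32.034²) = √2131.74 = 46.171 km/s.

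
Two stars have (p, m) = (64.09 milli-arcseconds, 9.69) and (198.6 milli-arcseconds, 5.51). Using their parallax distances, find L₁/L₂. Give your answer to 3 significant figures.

d₁ = 1/p₁ = 1/0.06409″ = 15.603 pc; d₂ = 1/p₂ = 1/0.1986″ = 5.0352 pc.
M₁ = m₁ − 5 log₁₀ d₁ + 5 = 9.69 − 5.9660 + 5 = 8.7240.
M₂ = 5.51 − 3.5101 + 5 = 6.9999.
L₁/L₂ = 10^(0.4(M₂ − M₁)) = 10^(0.4 × (-1.7241)) = 10^(-0.68964) = 0.20434.

L₁/L₂ = 0.204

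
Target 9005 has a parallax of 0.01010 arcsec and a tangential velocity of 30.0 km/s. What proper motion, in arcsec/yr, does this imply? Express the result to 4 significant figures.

0.06392 arcsec/yr

d = 1/p = 1/0.01010″ = 99.01 pc.
μ = v_t / (4.74 d) = 30.0 / (4.74 × 99.01) = 30.0 / 469.31 = 0.063924 ″/yr.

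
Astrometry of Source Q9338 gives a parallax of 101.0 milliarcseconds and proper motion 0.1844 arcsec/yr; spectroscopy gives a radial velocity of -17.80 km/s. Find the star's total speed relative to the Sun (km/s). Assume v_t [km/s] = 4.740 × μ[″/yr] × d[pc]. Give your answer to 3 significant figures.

19.8 km/s

d = 1/p = 1/0.1010″ = 9.901 pc.
v_t = 4.740 μ d = 4.740 × 0.1844 × 9.901 = 8.654 km/s.
v = √(v_r² + v_t²) = √((-17.80)² + 8.654²) = √391.732 = 19.792 km/s.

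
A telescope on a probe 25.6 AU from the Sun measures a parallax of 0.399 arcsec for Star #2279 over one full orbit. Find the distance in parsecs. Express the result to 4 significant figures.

With baseline B (in AU) and parallax p (in arcsec), d = B/p parsecs.
d = 25.6 / 0.399 = 64.16 pc.

64.16 pc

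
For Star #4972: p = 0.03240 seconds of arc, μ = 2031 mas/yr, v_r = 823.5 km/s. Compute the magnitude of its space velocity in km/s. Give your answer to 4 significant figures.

875.5 km/s

d = 1/p = 1/0.03240″ = 30.864 pc.
μ = 2031 mas/yr = 2.031 ″/yr.
v_t = 4.740 μ d = 4.740 × 2.031 × 30.864 = 297.13 km/s.
v = √(v_r² + v_t²) = √(823.5² + 297.13²) = √766438 = 875.46 km/s.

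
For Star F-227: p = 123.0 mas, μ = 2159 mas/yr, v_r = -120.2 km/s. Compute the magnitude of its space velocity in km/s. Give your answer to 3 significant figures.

d = 1/p = 1/0.1230″ = 8.1301 pc.
μ = 2159 mas/yr = 2.159 ″/yr.
v_t = 4.740 μ d = 4.740 × 2.159 × 8.1301 = 83.201 km/s.
v = √(v_r² + v_t²) = √((-120.2)² + 83.201²) = √21370.4 = 146.19 km/s.

146 km/s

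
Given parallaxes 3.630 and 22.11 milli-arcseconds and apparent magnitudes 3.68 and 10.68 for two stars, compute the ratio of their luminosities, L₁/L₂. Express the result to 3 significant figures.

d₁ = 1/p₁ = 1/0.003630″ = 275.48 pc; d₂ = 1/p₂ = 1/0.02211″ = 45.228 pc.
M₁ = m₁ − 5 log₁₀ d₁ + 5 = 3.68 − 12.2005 + 5 = -3.5205.
M₂ = 10.68 − 8.2770 + 5 = 7.4030.
L₁/L₂ = 10^(0.4(M₂ − M₁)) = 10^(0.4 × 10.9235) = 10^4.36940 = 23410.

L₁/L₂ = 23400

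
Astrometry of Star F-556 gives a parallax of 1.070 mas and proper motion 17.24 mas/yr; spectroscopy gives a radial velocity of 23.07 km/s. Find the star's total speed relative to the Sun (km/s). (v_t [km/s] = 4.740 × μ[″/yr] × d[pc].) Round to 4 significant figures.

79.78 km/s

d = 1/p = 1/0.001070″ = 934.58 pc.
μ = 17.24 mas/yr = 0.01724 ″/yr.
v_t = 4.740 μ d = 4.740 × 0.01724 × 934.58 = 76.372 km/s.
v = √(v_r² + v_t²) = √(23.07² + 76.372²) = √6364.91 = 79.78 km/s.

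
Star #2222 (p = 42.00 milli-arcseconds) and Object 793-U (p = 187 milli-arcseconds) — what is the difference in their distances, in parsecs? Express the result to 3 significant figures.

d_A = 1/0.04200″ = 23.81 pc; d_B = 1/0.1870″ = 5.3476 pc.
|d_B − d_A| = |5.3476 − 23.81| = 18.462 pc.

18.5 pc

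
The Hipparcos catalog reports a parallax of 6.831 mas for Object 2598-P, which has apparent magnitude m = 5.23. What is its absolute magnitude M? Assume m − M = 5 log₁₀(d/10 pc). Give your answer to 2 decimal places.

d = 1/p = 1/0.006831″ = 146.39 pc.
m − M = 5 log₁₀(146.39) − 5 = 10.8276 − 5 = 5.8276.
M = m − (m − M) = 5.23 − 5.8276 = -0.60.

M = -0.60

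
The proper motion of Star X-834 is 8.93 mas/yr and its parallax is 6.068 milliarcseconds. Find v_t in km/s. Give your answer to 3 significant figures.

6.98 km/s

d = 1/p = 1/0.006068″ = 164.8 pc.
μ = 8.93 mas/yr = 0.00893 ″/yr.
v_t = 4.74 × μ × d = 4.74 × 0.00893 × 164.8 = 6.9757 km/s.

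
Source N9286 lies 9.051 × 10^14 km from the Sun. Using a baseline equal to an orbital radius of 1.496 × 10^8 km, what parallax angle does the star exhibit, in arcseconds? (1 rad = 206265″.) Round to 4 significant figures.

0.03409 arcsec

θ ≈ B/d = (1.496 × 10^8) / (9.051 × 10^14) = 1.6529 × 10^-7 rad.
In arcseconds: 1.6529 × 10^-7 × 206265 = 0.034094″.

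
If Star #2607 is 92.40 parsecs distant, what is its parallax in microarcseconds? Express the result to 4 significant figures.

p = 1/d = 1/92.4 = 0.010823 arcsec.
= 0.010823 × 10⁶ = 10823 μas.

10820 μas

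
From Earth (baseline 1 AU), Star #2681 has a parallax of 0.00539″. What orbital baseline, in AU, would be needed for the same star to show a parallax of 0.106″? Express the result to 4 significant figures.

Parallax scales linearly with baseline: p ∝ B, so B = p_target / p_Earth × 1 AU.
B = 0.106 / 0.00539 = 19.666 AU.

19.67 AU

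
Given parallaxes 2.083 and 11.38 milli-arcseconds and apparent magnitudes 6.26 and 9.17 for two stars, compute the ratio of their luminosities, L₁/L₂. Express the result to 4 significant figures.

d₁ = 1/p₁ = 1/0.002083″ = 480.08 pc; d₂ = 1/p₂ = 1/0.01138″ = 87.873 pc.
M₁ = m₁ − 5 log₁₀ d₁ + 5 = 6.26 − 13.4066 + 5 = -2.1466.
M₂ = 9.17 − 9.7193 + 5 = 4.4507.
L₁/L₂ = 10^(0.4(M₂ − M₁)) = 10^(0.4 × 6.5973) = 10^2.63892 = 435.43.

L₁/L₂ = 435.4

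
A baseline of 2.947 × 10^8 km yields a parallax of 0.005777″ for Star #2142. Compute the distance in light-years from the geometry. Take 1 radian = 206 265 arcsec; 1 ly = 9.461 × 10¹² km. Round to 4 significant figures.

1112 ly

θ = 0.005777″ = 0.005777/206265 = 2.8008 × 10^-8 rad.
d = B/θ = (2.947 × 10^8) / (2.8008 × 10^-8) = 1.0522 × 10^16 km = (1.0522 × 10^16) / (9.461 × 10^12) ly = 1112.1 ly.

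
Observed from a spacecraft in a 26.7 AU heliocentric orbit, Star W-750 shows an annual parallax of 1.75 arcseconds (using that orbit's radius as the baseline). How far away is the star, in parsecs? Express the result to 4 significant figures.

15.26 pc

With baseline B (in AU) and parallax p (in arcsec), d = B/p parsecs.
d = 26.7 / 1.75 = 15.257 pc.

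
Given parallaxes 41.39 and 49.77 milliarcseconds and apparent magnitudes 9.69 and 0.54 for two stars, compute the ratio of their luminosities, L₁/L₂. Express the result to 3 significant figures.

d₁ = 1/p₁ = 1/0.04139″ = 24.16 pc; d₂ = 1/p₂ = 1/0.04977″ = 20.092 pc.
M₁ = m₁ − 5 log₁₀ d₁ + 5 = 9.69 − 6.9155 + 5 = 7.7745.
M₂ = 0.54 − 6.5151 + 5 = -0.9751.
L₁/L₂ = 10^(0.4(M₂ − M₁)) = 10^(0.4 × (-8.7496)) = 10^(-3.49984) = 0.00031634.

L₁/L₂ = 0.000316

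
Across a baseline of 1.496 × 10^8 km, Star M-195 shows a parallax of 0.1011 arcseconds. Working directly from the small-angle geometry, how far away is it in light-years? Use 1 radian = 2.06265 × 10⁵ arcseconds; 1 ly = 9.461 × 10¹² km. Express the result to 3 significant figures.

32.3 ly

θ = 0.1011″ = 0.1011/206265 = 4.9015 × 10^-7 rad.
d = B/θ = (1.496 × 10^8) / (4.9015 × 10^-7) = 3.0521 × 10^14 km = (3.0521 × 10^14) / (9.461 × 10^12) ly = 32.26 ly.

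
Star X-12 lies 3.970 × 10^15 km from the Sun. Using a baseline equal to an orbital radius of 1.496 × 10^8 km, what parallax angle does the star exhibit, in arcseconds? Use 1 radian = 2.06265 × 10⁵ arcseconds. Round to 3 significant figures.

0.00777 arcsec

θ ≈ B/d = (1.496 × 10^8) / (3.970 × 10^15) = 3.7683 × 10^-8 rad.
In arcseconds: 3.7683 × 10^-8 × 206265 = 0.0077727″.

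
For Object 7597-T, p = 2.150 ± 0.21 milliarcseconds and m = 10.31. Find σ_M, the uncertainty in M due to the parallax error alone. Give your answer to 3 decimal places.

M = m − 5 log₁₀ d + 5 = m + 5 log₁₀ p + 5, so ∂M/∂p = 5/(p ln 10).
σ_M = (5/ln 10) · (σ_p/p) = 2.1715 × 0.21/2.150 = 2.1715 × 0.097674 = 0.2121.

σ_M = 0.212 mag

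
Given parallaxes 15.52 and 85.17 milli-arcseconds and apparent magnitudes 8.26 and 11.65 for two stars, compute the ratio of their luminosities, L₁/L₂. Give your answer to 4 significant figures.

d₁ = 1/p₁ = 1/0.01552″ = 64.433 pc; d₂ = 1/p₂ = 1/0.08517″ = 11.741 pc.
M₁ = m₁ − 5 log₁₀ d₁ + 5 = 8.26 − 9.0455 + 5 = 4.2145.
M₂ = 11.65 − 5.3485 + 5 = 11.3015.
L₁/L₂ = 10^(0.4(M₂ − M₁)) = 10^(0.4 × 7.0870) = 10^2.83480 = 683.6.

L₁/L₂ = 683.6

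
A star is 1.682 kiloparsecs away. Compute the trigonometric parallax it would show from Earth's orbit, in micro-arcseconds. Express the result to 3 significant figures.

d = 1.682 kpc = 1682 pc.
p = 1/d = 1/1682 = 0.00059453 arcsec.
= 0.00059453 × 10⁶ = 594.53 μas.

595 μas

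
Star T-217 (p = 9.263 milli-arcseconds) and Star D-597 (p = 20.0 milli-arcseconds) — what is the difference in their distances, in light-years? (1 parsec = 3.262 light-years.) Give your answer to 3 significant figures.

d_A = 1/0.009263″ = 107.96 pc; d_B = 1/0.02000″ = 50 pc.
|d_B − d_A| = |50 − 107.96| = 57.96 pc = 57.96 × 3.262 ly = 189.07 ly.

189 ly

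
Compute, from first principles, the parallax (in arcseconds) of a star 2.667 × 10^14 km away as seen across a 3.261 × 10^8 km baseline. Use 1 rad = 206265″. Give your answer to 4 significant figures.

θ ≈ B/d = (3.261 × 10^8) / (2.667 × 10^14) = 1.2227 × 10^-6 rad.
In arcseconds: 1.2227 × 10^-6 × 206265 = 0.2522″.

0.2522 arcsec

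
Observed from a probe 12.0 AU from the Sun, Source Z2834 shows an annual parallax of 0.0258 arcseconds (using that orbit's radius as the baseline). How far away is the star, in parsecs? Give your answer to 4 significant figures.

465.1 pc

With baseline B (in AU) and parallax p (in arcsec), d = B/p parsecs.
d = 12.0 / 0.0258 = 465.12 pc.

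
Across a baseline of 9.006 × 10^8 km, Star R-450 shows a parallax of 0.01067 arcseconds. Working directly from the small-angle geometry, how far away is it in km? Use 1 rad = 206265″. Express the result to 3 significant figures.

θ = 0.01067″ = 0.01067/206265 = 5.1730 × 10^-8 rad.
d = B/θ = (9.006 × 10^8) / (5.1730 × 10^-8) = 1.7410 × 10^16 km.

1.74 × 10^16 km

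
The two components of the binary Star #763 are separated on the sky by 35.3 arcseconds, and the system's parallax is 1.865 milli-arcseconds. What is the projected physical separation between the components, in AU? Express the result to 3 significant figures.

d = 1/p = 1/0.001865″ = 536.19 pc.
At distance d (pc), an angle of θ arcsec spans θ·d AU: s = 35.3 × 536.19 = 18928 AU.

18900 AU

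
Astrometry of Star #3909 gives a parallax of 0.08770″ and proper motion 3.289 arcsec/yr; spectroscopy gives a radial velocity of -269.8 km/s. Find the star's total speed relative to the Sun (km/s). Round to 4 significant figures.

d = 1/p = 1/0.08770″ = 11.403 pc.
v_t = 4.740 μ d = 4.740 × 3.289 × 11.403 = 177.77 km/s.
v = √(v_r² + v_t²) = √((-269.8)² + 177.77²) = √104394 = 323.1 km/s.

323.1 km/s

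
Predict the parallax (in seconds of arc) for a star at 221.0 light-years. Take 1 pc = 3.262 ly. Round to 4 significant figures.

0.01476 arcsec

d = 221.0 ly ÷ 3.262 = 67.75 pc.
p = 1/d = 1/67.75 = 0.01476 arcsec.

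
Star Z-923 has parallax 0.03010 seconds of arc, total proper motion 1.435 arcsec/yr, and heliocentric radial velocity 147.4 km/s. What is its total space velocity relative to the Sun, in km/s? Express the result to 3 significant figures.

d = 1/p = 1/0.03010″ = 33.223 pc.
v_t = 4.740 μ d = 4.740 × 1.435 × 33.223 = 225.98 km/s.
v = √(v_r² + v_t²) = √(147.4² + 225.98²) = √72793.7 = 269.8 km/s.

270 km/s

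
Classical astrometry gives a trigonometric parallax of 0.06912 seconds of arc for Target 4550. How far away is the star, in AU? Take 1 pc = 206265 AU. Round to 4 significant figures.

d = 1/p = 1/0.06912 = 14.468 pc.
In AU: 14.468 × 206265 = 2.9842 × 10^6 AU.

2.984 × 10^6 AU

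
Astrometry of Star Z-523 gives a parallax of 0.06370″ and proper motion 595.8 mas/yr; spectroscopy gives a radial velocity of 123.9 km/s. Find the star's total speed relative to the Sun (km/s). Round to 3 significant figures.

132 km/s

d = 1/p = 1/0.06370″ = 15.699 pc.
μ = 595.8 mas/yr = 0.5958 ″/yr.
v_t = 4.740 μ d = 4.740 × 0.5958 × 15.699 = 44.335 km/s.
v = √(v_r² + v_t²) = √(123.9² + 44.335²) = √17316.8 = 131.59 km/s.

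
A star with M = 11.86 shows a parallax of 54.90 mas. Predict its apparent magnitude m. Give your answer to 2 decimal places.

d = 1/p = 1/0.05490″ = 18.215 pc.
m − M = 5 log₁₀ d − 5 = 5 log₁₀(18.215) − 5 = 6.3021 − 5 = 1.3021.
m = M + (m − M) = 11.86 + 1.3021 = 13.16.

m = 13.16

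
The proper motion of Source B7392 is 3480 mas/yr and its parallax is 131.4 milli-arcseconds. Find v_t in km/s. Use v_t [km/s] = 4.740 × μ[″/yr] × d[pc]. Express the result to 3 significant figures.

d = 1/p = 1/0.1314″ = 7.6104 pc.
μ = 3480 mas/yr = 3.48 ″/yr.
v_t = 4.74 × μ × d = 4.74 × 3.48 × 7.6104 = 125.54 km/s.

126 km/s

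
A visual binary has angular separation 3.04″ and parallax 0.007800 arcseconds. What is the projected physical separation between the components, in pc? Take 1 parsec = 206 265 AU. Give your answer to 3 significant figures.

d = 1/p = 1/0.007800″ = 128.21 pc.
At distance d (pc), an angle of θ arcsec spans θ·d AU: s = 3.04 × 128.21 = 389.76 AU.
= 389.76 / 206265 = 0.0018896 pc.

0.00189 pc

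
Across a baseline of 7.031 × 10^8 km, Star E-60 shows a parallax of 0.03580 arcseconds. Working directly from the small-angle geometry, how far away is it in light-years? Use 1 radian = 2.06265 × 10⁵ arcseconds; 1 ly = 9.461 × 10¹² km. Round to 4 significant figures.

428.2 ly

θ = 0.03580″ = 0.03580/206265 = 1.7356 × 10^-7 rad.
d = B/θ = (7.031 × 10^8) / (1.7356 × 10^-7) = 4.0510 × 10^15 km = (4.0510 × 10^15) / (9.461 × 10^12) ly = 428.18 ly.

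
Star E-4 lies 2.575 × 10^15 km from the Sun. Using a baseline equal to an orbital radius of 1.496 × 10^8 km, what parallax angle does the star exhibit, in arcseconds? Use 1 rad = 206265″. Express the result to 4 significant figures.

0.01198 arcsec

θ ≈ B/d = (1.496 × 10^8) / (2.575 × 10^15) = 5.8097 × 10^-8 rad.
In arcseconds: 5.8097 × 10^-8 × 206265 = 0.011983″.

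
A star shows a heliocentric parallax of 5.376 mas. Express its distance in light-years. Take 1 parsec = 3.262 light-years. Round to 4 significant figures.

606.8 light years

p = 5.376 mas = 0.005376 arcsec.
d = 1/p = 1/0.005376 = 186.01 pc.
In light-years: 186.01 × 3.262 = 606.76 ly.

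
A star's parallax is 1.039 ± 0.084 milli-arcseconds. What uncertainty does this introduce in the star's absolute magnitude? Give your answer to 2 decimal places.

σ_M = 0.18 mag

M = m − 5 log₁₀ d + 5 = m + 5 log₁₀ p + 5, so ∂M/∂p = 5/(p ln 10).
σ_M = (5/ln 10) · (σ_p/p) = 2.1715 × 0.084/1.039 = 2.1715 × 0.080847 = 0.17556.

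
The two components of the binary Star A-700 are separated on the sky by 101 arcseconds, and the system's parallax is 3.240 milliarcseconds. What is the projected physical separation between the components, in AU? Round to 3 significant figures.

31200 AU

d = 1/p = 1/0.003240″ = 308.64 pc.
At distance d (pc), an angle of θ arcsec spans θ·d AU: s = 101 × 308.64 = 31173 AU.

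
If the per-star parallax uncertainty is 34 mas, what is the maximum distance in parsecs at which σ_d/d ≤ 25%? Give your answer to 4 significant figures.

σ_d/d = σ_p/p, so the condition is σ_p/p ≤ 0.25, i.e. p ≥ σ_p/0.25.
p_min = 34/0.25 = 136 mas = 0.136 arcsec.
d_max = 1/p_min = 1/0.136 = 7.3529 pc.

7.353 pc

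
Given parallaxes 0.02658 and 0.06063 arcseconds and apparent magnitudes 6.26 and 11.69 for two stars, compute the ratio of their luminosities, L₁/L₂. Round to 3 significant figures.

d₁ = 1/p₁ = 1/0.02658″ = 37.622 pc; d₂ = 1/p₂ = 1/0.06063″ = 16.493 pc.
M₁ = m₁ − 5 log₁₀ d₁ + 5 = 6.26 − 7.8772 + 5 = 3.3828.
M₂ = 11.69 − 6.0865 + 5 = 10.6035.
L₁/L₂ = 10^(0.4(M₂ − M₁)) = 10^(0.4 × 7.2207) = 10^2.88828 = 773.18.

L₁/L₂ = 773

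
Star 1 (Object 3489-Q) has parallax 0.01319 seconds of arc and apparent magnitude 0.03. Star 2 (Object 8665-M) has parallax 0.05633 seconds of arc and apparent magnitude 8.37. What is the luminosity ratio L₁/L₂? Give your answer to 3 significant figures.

d₁ = 1/p₁ = 1/0.01319″ = 75.815 pc; d₂ = 1/p₂ = 1/0.05633″ = 17.753 pc.
M₁ = m₁ − 5 log₁₀ d₁ + 5 = 0.03 − 9.3988 + 5 = -4.3688.
M₂ = 8.37 − 6.2464 + 5 = 7.1236.
L₁/L₂ = 10^(0.4(M₂ − M₁)) = 10^(0.4 × 11.4924) = 10^4.59696 = 39533.

L₁/L₂ = 39500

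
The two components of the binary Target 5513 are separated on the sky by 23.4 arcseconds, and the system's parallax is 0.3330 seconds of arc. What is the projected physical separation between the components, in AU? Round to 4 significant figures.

70.27 AU

d = 1/p = 1/0.3330″ = 3.003 pc.
At distance d (pc), an angle of θ arcsec spans θ·d AU: s = 23.4 × 3.003 = 70.27 AU.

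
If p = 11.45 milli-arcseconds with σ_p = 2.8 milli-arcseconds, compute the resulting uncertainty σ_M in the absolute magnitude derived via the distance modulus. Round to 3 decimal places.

M = m − 5 log₁₀ d + 5 = m + 5 log₁₀ p + 5, so ∂M/∂p = 5/(p ln 10).
σ_M = (5/ln 10) · (σ_p/p) = 2.1715 × 2.8/11.45 = 2.1715 × 0.24454 = 0.53102.

σ_M = 0.531 mag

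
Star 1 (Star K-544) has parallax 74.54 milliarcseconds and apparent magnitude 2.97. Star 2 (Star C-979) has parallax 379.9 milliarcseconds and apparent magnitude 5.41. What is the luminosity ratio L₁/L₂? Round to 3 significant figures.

d₁ = 1/p₁ = 1/0.07454″ = 13.416 pc; d₂ = 1/p₂ = 1/0.3799″ = 2.6323 pc.
M₁ = m₁ − 5 log₁₀ d₁ + 5 = 2.97 − 5.6381 + 5 = 2.3319.
M₂ = 5.41 − 2.1017 + 5 = 8.3083.
L₁/L₂ = 10^(0.4(M₂ − M₁)) = 10^(0.4 × 5.9764) = 10^2.39056 = 245.79.

L₁/L₂ = 246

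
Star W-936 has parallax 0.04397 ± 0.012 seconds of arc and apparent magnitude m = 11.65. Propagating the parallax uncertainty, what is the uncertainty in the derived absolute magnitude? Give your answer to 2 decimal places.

M = m − 5 log₁₀ d + 5 = m + 5 log₁₀ p + 5, so ∂M/∂p = 5/(p ln 10).
σ_M = (5/ln 10) · (σ_p/p) = 2.1715 × 0.012/0.04397 = 2.1715 × 0.27291 = 0.59262.

σ_M = 0.59 mag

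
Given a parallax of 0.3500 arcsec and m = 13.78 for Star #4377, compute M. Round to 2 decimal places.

d = 1/p = 1/0.3500″ = 2.8571 pc.
m − M = 5 log₁₀(2.8571) − 5 = 2.2796 − 5 = -2.7204.
M = m − (m − M) = 13.78 − (-2.7204) = 16.50.

M = 16.50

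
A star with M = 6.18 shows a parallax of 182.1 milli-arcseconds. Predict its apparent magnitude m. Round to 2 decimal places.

m = 4.88

d = 1/p = 1/0.1821″ = 5.4915 pc.
m − M = 5 log₁₀ d − 5 = 5 log₁₀(5.4915) − 5 = 3.6985 − 5 = -1.3015.
m = M + (m − M) = 6.18 + (-1.3015) = 4.88.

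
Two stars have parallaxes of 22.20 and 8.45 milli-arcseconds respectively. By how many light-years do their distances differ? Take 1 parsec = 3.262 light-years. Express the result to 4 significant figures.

239.1 ly

d_A = 1/0.02220″ = 45.045 pc; d_B = 1/0.008450″ = 118.34 pc.
|d_B − d_A| = |118.34 − 45.045| = 73.295 pc = 73.295 × 3.262 ly = 239.09 ly.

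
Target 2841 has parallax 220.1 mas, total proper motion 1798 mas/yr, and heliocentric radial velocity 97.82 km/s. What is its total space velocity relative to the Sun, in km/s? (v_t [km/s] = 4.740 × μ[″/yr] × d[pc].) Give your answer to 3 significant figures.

105 km/s

d = 1/p = 1/0.2201″ = 4.5434 pc.
μ = 1798 mas/yr = 1.798 ″/yr.
v_t = 4.740 μ d = 4.740 × 1.798 × 4.5434 = 38.721 km/s.
v = √(v_r² + v_t²) = √(97.82² + 38.721²) = √11068.1 = 105.21 km/s.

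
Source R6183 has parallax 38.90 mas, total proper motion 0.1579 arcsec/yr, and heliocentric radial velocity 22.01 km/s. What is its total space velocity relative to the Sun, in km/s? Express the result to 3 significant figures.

d = 1/p = 1/0.03890″ = 25.707 pc.
v_t = 4.740 μ d = 4.740 × 0.1579 × 25.707 = 19.24 km/s.
v = √(v_r² + v_t²) = √(22.01² + 19.24²) = √854.618 = 29.234 km/s.

29.2 km/s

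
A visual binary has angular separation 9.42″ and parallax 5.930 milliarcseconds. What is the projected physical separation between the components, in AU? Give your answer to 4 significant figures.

1589 AU

d = 1/p = 1/0.005930″ = 168.63 pc.
At distance d (pc), an angle of θ arcsec spans θ·d AU: s = 9.42 × 168.63 = 1588.5 AU.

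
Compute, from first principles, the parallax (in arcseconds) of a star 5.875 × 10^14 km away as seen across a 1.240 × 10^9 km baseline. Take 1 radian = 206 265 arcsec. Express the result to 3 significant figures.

0.435 arcsec

θ ≈ B/d = (1.240 × 10^9) / (5.875 × 10^14) = 2.1106 × 10^-6 rad.
In arcseconds: 2.1106 × 10^-6 × 206265 = 0.43534″.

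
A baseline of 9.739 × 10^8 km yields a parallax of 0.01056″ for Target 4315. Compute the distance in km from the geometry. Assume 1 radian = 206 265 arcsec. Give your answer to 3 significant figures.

θ = 0.01056″ = 0.01056/206265 = 5.1196 × 10^-8 rad.
d = B/θ = (9.739 × 10^8) / (5.1196 × 10^-8) = 1.9023 × 10^16 km.

1.90 × 10^16 km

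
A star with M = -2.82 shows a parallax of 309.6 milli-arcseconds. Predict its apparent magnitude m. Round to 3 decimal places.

d = 1/p = 1/0.3096″ = 3.23 pc.
m − M = 5 log₁₀ d − 5 = 5 log₁₀(3.23) − 5 = 2.5460 − 5 = -2.4540.
m = M + (m − M) = -2.82 + (-2.4540) = -5.274.

m = -5.274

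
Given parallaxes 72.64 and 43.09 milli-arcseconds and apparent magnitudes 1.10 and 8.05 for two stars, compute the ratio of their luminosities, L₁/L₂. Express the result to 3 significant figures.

d₁ = 1/p₁ = 1/0.07264″ = 13.767 pc; d₂ = 1/p₂ = 1/0.04309″ = 23.207 pc.
M₁ = m₁ − 5 log₁₀ d₁ + 5 = 1.10 − 5.6942 + 5 = 0.4058.
M₂ = 8.05 − 6.8281 + 5 = 6.2219.
L₁/L₂ = 10^(0.4(M₂ − M₁)) = 10^(0.4 × 5.8161) = 10^2.32644 = 212.05.

L₁/L₂ = 212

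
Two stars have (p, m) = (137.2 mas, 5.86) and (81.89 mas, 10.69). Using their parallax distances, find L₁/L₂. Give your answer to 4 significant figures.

L₁/L₂ = 30.46

d₁ = 1/p₁ = 1/0.1372″ = 7.2886 pc; d₂ = 1/p₂ = 1/0.08189″ = 12.212 pc.
M₁ = m₁ − 5 log₁₀ d₁ + 5 = 5.86 − 4.3132 + 5 = 6.5468.
M₂ = 10.69 − 5.4339 + 5 = 10.2561.
L₁/L₂ = 10^(0.4(M₂ − M₁)) = 10^(0.4 × 3.7093) = 10^1.48372 = 30.459.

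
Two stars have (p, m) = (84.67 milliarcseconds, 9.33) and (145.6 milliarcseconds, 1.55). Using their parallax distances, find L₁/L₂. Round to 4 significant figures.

d₁ = 1/p₁ = 1/0.08467″ = 11.811 pc; d₂ = 1/p₂ = 1/0.1456″ = 6.8681 pc.
M₁ = m₁ − 5 log₁₀ d₁ + 5 = 9.33 − 5.3614 + 5 = 8.9686.
M₂ = 1.55 − 4.1842 + 5 = 2.3658.
L₁/L₂ = 10^(0.4(M₂ − M₁)) = 10^(0.4 × (-6.6028)) = 10^(-2.64112) = 0.002285.

L₁/L₂ = 0.002285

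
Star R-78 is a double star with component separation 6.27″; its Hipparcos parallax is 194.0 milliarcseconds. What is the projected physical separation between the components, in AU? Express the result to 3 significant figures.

32.3 AU

d = 1/p = 1/0.1940″ = 5.1546 pc.
At distance d (pc), an angle of θ arcsec spans θ·d AU: s = 6.27 × 5.1546 = 32.319 AU.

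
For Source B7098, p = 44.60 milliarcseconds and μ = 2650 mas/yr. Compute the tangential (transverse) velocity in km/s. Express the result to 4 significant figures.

281.6 km/s

d = 1/p = 1/0.04460″ = 22.422 pc.
μ = 2650 mas/yr = 2.65 ″/yr.
v_t = 4.74 × μ × d = 4.74 × 2.65 × 22.422 = 281.64 km/s.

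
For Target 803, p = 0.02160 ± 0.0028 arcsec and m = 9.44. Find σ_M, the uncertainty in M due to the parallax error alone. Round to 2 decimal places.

M = m − 5 log₁₀ d + 5 = m + 5 log₁₀ p + 5, so ∂M/∂p = 5/(p ln 10).
σ_M = (5/ln 10) · (σ_p/p) = 2.1715 × 0.0028/0.02160 = 2.1715 × 0.12963 = 0.28149.

σ_M = 0.28 mag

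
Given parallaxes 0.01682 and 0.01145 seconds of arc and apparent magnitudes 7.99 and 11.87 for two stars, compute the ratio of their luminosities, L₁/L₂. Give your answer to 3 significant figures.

d₁ = 1/p₁ = 1/0.01682″ = 59.453 pc; d₂ = 1/p₂ = 1/0.01145″ = 87.336 pc.
M₁ = m₁ − 5 log₁₀ d₁ + 5 = 7.99 − 8.8709 + 5 = 4.1191.
M₂ = 11.87 − 9.7060 + 5 = 7.1640.
L₁/L₂ = 10^(0.4(M₂ − M₁)) = 10^(0.4 × 3.0449) = 10^1.21796 = 16.518.

L₁/L₂ = 16.5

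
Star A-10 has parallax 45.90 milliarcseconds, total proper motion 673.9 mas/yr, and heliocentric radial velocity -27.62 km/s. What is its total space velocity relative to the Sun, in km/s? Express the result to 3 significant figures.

74.9 km/s

d = 1/p = 1/0.04590″ = 21.786 pc.
μ = 673.9 mas/yr = 0.6739 ″/yr.
v_t = 4.740 μ d = 4.740 × 0.6739 × 21.786 = 69.591 km/s.
v = √(v_r² + v_t²) = √((-27.62)² + 69.591²) = √5605.77 = 74.872 km/s.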